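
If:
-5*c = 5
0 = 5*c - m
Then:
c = -1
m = -5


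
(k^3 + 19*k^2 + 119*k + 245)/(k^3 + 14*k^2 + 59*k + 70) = (k + 7)/(k + 2)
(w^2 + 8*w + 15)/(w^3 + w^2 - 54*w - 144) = (w + 5)/(w^2 - 2*w - 48)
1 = 1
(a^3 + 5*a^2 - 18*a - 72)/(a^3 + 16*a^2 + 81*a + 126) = (a - 4)/(a + 7)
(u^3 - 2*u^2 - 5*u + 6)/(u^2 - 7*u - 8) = (-u^3 + 2*u^2 + 5*u - 6)/(-u^2 + 7*u + 8)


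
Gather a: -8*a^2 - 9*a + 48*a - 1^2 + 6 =-8*a^2 + 39*a + 5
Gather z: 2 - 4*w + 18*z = -4*w + 18*z + 2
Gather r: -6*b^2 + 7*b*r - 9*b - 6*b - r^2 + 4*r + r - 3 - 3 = -6*b^2 - 15*b - r^2 + r*(7*b + 5) - 6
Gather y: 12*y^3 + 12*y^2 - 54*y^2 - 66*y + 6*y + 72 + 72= 12*y^3 - 42*y^2 - 60*y + 144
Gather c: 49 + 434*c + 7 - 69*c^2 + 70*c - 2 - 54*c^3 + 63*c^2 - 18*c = -54*c^3 - 6*c^2 + 486*c + 54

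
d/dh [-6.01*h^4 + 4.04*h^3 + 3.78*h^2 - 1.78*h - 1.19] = -24.04*h^3 + 12.12*h^2 + 7.56*h - 1.78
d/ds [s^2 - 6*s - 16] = 2*s - 6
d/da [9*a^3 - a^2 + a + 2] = 27*a^2 - 2*a + 1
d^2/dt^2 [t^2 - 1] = 2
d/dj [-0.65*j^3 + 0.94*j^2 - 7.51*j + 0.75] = -1.95*j^2 + 1.88*j - 7.51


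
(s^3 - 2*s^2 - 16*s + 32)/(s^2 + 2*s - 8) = s - 4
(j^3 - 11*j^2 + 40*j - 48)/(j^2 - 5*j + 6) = (j^2 - 8*j + 16)/(j - 2)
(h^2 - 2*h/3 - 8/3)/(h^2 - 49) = (3*h^2 - 2*h - 8)/(3*(h^2 - 49))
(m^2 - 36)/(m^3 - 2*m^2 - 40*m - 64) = (36 - m^2)/(-m^3 + 2*m^2 + 40*m + 64)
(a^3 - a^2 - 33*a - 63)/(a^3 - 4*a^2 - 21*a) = (a + 3)/a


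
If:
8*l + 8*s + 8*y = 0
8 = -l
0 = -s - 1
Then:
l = -8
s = -1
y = 9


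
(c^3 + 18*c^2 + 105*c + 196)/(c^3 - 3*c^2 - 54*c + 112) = (c^2 + 11*c + 28)/(c^2 - 10*c + 16)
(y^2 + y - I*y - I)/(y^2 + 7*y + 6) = (y - I)/(y + 6)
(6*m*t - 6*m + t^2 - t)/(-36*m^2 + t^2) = (t - 1)/(-6*m + t)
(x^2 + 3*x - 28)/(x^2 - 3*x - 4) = (x + 7)/(x + 1)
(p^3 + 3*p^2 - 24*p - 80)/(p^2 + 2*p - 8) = (p^2 - p - 20)/(p - 2)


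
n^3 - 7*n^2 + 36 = (n - 6)*(n - 3)*(n + 2)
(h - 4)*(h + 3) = h^2 - h - 12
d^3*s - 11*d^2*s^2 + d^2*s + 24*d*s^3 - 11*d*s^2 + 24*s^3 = (d - 8*s)*(d - 3*s)*(d*s + s)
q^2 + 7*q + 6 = (q + 1)*(q + 6)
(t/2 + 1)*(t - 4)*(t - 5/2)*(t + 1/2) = t^4/2 - 2*t^3 - 21*t^2/8 + 37*t/4 + 5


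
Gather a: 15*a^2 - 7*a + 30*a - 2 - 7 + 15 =15*a^2 + 23*a + 6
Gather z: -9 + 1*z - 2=z - 11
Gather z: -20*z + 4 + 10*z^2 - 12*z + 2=10*z^2 - 32*z + 6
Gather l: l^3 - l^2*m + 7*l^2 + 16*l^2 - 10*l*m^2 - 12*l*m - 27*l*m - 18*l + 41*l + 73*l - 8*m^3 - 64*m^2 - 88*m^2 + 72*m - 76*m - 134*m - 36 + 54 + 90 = l^3 + l^2*(23 - m) + l*(-10*m^2 - 39*m + 96) - 8*m^3 - 152*m^2 - 138*m + 108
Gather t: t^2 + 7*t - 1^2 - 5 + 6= t^2 + 7*t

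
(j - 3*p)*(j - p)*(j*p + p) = j^3*p - 4*j^2*p^2 + j^2*p + 3*j*p^3 - 4*j*p^2 + 3*p^3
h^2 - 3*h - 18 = (h - 6)*(h + 3)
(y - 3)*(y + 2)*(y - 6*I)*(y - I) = y^4 - y^3 - 7*I*y^3 - 12*y^2 + 7*I*y^2 + 6*y + 42*I*y + 36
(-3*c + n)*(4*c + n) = -12*c^2 + c*n + n^2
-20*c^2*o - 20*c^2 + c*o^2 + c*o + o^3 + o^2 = (-4*c + o)*(5*c + o)*(o + 1)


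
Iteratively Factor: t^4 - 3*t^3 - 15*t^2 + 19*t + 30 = (t + 1)*(t^3 - 4*t^2 - 11*t + 30) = (t - 2)*(t + 1)*(t^2 - 2*t - 15) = (t - 2)*(t + 1)*(t + 3)*(t - 5)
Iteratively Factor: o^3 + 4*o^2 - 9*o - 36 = (o + 4)*(o^2 - 9) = (o + 3)*(o + 4)*(o - 3)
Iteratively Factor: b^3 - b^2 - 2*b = (b + 1)*(b^2 - 2*b) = (b - 2)*(b + 1)*(b)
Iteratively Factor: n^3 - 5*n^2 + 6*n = (n)*(n^2 - 5*n + 6) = n*(n - 2)*(n - 3)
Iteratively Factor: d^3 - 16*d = (d + 4)*(d^2 - 4*d) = (d - 4)*(d + 4)*(d)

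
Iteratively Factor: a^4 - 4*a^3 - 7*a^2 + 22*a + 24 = (a - 3)*(a^3 - a^2 - 10*a - 8) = (a - 3)*(a + 2)*(a^2 - 3*a - 4) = (a - 3)*(a + 1)*(a + 2)*(a - 4)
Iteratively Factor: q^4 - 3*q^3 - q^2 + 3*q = (q)*(q^3 - 3*q^2 - q + 3) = q*(q - 1)*(q^2 - 2*q - 3) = q*(q - 3)*(q - 1)*(q + 1)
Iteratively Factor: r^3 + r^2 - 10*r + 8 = (r - 1)*(r^2 + 2*r - 8) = (r - 1)*(r + 4)*(r - 2)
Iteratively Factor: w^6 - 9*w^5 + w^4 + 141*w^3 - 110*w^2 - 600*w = (w - 5)*(w^5 - 4*w^4 - 19*w^3 + 46*w^2 + 120*w) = (w - 5)^2*(w^4 + w^3 - 14*w^2 - 24*w) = (w - 5)^2*(w + 3)*(w^3 - 2*w^2 - 8*w) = (w - 5)^2*(w + 2)*(w + 3)*(w^2 - 4*w) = (w - 5)^2*(w - 4)*(w + 2)*(w + 3)*(w)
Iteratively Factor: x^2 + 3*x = (x)*(x + 3)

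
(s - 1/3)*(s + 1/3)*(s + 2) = s^3 + 2*s^2 - s/9 - 2/9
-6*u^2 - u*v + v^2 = (-3*u + v)*(2*u + v)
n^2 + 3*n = n*(n + 3)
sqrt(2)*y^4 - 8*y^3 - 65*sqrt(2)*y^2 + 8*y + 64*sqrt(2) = (y - 1)*(y - 8*sqrt(2))*(y + 4*sqrt(2))*(sqrt(2)*y + sqrt(2))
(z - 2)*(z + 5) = z^2 + 3*z - 10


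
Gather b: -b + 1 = 1 - b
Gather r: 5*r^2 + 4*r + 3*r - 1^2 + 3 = 5*r^2 + 7*r + 2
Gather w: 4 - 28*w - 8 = -28*w - 4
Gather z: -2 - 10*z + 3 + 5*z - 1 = -5*z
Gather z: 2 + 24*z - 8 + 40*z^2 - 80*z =40*z^2 - 56*z - 6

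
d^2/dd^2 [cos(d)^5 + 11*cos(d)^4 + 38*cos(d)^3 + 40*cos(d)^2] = -25*cos(d)^5 - 176*cos(d)^4 - 322*cos(d)^3 - 28*cos(d)^2 + 228*cos(d) + 80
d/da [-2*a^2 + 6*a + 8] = 6 - 4*a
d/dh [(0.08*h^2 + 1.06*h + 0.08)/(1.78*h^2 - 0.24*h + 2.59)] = (-1.906*h^2 + 0.1296*h + 2.7646)/(3.1684*h^4 - 0.8544*h^3 + 9.278*h^2 - 1.2432*h + 6.7081)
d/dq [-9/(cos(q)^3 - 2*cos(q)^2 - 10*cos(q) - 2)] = 9*(-3*cos(q)^2 + 4*cos(q) + 10)*sin(q)/(-cos(q)^3 + 2*cos(q)^2 + 10*cos(q) + 2)^2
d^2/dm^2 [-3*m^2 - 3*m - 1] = -6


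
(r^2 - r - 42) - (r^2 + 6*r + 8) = -7*r - 50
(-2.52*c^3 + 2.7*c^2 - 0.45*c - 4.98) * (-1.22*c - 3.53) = 3.0744*c^4 + 5.6016*c^3 - 8.982*c^2 + 7.6641*c + 17.5794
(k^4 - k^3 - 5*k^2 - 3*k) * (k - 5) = k^5 - 6*k^4 + 22*k^2 + 15*k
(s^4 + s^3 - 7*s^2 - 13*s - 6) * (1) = s^4 + s^3 - 7*s^2 - 13*s - 6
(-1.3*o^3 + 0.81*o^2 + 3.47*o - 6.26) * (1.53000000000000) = -1.989*o^3 + 1.2393*o^2 + 5.3091*o - 9.5778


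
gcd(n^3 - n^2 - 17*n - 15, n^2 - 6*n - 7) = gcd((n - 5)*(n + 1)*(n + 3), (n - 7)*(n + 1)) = n + 1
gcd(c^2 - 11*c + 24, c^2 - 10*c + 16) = c - 8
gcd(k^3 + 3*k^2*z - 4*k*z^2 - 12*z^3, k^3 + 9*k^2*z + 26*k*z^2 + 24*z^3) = k^2 + 5*k*z + 6*z^2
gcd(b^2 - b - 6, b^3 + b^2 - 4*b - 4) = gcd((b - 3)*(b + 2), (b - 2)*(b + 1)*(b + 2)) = b + 2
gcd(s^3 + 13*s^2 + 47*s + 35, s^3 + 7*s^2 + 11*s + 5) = s^2 + 6*s + 5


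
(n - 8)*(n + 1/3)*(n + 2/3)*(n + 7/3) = n^4 - 14*n^3/3 - 217*n^2/9 - 538*n/27 - 112/27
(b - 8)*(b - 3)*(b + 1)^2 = b^4 - 9*b^3 + 3*b^2 + 37*b + 24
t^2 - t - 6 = (t - 3)*(t + 2)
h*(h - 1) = h^2 - h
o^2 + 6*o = o*(o + 6)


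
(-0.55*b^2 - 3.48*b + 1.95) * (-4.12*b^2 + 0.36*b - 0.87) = 2.266*b^4 + 14.1396*b^3 - 8.8083*b^2 + 3.7296*b - 1.6965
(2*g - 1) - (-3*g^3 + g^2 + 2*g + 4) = 3*g^3 - g^2 - 5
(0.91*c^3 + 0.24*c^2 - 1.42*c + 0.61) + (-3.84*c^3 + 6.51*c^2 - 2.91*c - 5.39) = -2.93*c^3 + 6.75*c^2 - 4.33*c - 4.78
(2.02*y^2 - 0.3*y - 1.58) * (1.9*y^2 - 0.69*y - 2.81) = 3.838*y^4 - 1.9638*y^3 - 8.4712*y^2 + 1.9332*y + 4.4398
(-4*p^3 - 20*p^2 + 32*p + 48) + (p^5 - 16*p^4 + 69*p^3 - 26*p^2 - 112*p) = p^5 - 16*p^4 + 65*p^3 - 46*p^2 - 80*p + 48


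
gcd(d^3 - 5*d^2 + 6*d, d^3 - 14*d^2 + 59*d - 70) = d - 2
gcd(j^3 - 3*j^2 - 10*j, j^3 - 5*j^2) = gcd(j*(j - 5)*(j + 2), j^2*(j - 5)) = j^2 - 5*j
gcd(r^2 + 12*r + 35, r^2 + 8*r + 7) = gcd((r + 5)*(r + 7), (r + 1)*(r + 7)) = r + 7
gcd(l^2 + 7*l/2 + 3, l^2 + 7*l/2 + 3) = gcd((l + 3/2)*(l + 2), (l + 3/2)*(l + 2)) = l^2 + 7*l/2 + 3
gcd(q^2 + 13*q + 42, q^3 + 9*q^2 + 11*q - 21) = q + 7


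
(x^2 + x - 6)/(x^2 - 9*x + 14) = (x + 3)/(x - 7)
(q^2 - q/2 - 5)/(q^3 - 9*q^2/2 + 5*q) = (q + 2)/(q*(q - 2))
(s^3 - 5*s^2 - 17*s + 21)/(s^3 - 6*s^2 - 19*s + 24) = (s - 7)/(s - 8)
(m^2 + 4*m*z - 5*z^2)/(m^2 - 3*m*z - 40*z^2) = (-m + z)/(-m + 8*z)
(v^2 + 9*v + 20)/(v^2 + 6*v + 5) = (v + 4)/(v + 1)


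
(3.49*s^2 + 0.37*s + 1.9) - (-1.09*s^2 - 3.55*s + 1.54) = 4.58*s^2 + 3.92*s + 0.36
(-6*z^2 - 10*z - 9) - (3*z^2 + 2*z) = -9*z^2 - 12*z - 9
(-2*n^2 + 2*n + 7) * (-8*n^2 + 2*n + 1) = 16*n^4 - 20*n^3 - 54*n^2 + 16*n + 7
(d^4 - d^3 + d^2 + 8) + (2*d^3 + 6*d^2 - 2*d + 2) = d^4 + d^3 + 7*d^2 - 2*d + 10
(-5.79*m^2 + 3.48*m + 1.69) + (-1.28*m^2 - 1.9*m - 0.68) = -7.07*m^2 + 1.58*m + 1.01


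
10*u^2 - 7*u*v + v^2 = (-5*u + v)*(-2*u + v)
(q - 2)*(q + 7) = q^2 + 5*q - 14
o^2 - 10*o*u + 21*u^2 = (o - 7*u)*(o - 3*u)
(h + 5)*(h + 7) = h^2 + 12*h + 35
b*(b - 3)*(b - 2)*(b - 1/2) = b^4 - 11*b^3/2 + 17*b^2/2 - 3*b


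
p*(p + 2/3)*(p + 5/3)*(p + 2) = p^4 + 13*p^3/3 + 52*p^2/9 + 20*p/9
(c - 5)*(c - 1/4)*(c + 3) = c^3 - 9*c^2/4 - 29*c/2 + 15/4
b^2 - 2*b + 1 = (b - 1)^2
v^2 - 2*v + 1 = (v - 1)^2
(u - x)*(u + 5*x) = u^2 + 4*u*x - 5*x^2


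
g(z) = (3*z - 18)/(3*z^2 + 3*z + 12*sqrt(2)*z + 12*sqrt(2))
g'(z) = (3*z - 18)*(-6*z - 12*sqrt(2) - 3)/(3*z^2 + 3*z + 12*sqrt(2)*z + 12*sqrt(2))^2 + 3/(3*z^2 + 3*z + 12*sqrt(2)*z + 12*sqrt(2))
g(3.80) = -0.05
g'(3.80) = 0.04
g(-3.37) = 1.73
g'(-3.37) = -0.21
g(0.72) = -0.48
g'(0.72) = 0.45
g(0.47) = -0.61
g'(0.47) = 0.63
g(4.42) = -0.03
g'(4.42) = 0.03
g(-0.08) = -1.19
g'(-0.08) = 1.70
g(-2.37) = 1.86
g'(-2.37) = 0.57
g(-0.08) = -1.19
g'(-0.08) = 1.70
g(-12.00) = -0.26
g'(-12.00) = -0.05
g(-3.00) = 1.69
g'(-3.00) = 0.02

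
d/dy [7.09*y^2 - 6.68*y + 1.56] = 14.18*y - 6.68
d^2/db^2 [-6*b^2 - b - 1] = -12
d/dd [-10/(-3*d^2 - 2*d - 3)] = 20*(-3*d - 1)/(3*d^2 + 2*d + 3)^2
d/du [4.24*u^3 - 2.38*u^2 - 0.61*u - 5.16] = 12.72*u^2 - 4.76*u - 0.61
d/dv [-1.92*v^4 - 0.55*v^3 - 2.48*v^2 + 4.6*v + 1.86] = -7.68*v^3 - 1.65*v^2 - 4.96*v + 4.6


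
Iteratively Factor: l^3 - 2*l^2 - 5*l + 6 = (l - 1)*(l^2 - l - 6) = (l - 3)*(l - 1)*(l + 2)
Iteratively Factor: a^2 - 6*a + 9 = (a - 3)*(a - 3)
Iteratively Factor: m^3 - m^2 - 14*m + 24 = (m - 3)*(m^2 + 2*m - 8) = (m - 3)*(m + 4)*(m - 2)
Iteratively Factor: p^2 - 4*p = (p - 4)*(p)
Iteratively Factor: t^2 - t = (t)*(t - 1)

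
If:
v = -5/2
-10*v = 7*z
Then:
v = -5/2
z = 25/7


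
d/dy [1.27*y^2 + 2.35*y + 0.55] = 2.54*y + 2.35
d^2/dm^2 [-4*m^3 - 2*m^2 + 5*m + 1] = -24*m - 4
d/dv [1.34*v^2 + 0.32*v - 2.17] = 2.68*v + 0.32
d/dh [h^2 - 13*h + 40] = 2*h - 13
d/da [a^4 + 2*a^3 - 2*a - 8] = 4*a^3 + 6*a^2 - 2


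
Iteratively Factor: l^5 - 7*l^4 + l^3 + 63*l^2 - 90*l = (l - 3)*(l^4 - 4*l^3 - 11*l^2 + 30*l) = (l - 3)*(l + 3)*(l^3 - 7*l^2 + 10*l) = (l - 3)*(l - 2)*(l + 3)*(l^2 - 5*l) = (l - 5)*(l - 3)*(l - 2)*(l + 3)*(l)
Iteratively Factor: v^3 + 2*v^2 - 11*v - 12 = (v - 3)*(v^2 + 5*v + 4) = (v - 3)*(v + 4)*(v + 1)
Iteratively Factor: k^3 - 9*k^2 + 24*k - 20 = (k - 2)*(k^2 - 7*k + 10) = (k - 5)*(k - 2)*(k - 2)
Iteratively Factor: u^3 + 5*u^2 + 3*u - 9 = (u + 3)*(u^2 + 2*u - 3) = (u - 1)*(u + 3)*(u + 3)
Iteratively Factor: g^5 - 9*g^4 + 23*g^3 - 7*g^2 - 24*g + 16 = (g - 1)*(g^4 - 8*g^3 + 15*g^2 + 8*g - 16) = (g - 1)*(g + 1)*(g^3 - 9*g^2 + 24*g - 16) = (g - 1)^2*(g + 1)*(g^2 - 8*g + 16) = (g - 4)*(g - 1)^2*(g + 1)*(g - 4)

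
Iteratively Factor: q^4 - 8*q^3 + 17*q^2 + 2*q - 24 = (q - 3)*(q^3 - 5*q^2 + 2*q + 8) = (q - 3)*(q + 1)*(q^2 - 6*q + 8) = (q - 4)*(q - 3)*(q + 1)*(q - 2)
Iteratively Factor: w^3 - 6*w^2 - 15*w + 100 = (w - 5)*(w^2 - w - 20) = (w - 5)*(w + 4)*(w - 5)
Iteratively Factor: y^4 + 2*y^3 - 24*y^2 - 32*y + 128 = (y + 4)*(y^3 - 2*y^2 - 16*y + 32) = (y + 4)^2*(y^2 - 6*y + 8) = (y - 2)*(y + 4)^2*(y - 4)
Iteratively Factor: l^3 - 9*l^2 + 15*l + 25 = (l - 5)*(l^2 - 4*l - 5) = (l - 5)*(l + 1)*(l - 5)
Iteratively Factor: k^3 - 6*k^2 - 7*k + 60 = (k + 3)*(k^2 - 9*k + 20) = (k - 4)*(k + 3)*(k - 5)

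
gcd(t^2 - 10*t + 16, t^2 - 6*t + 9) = 1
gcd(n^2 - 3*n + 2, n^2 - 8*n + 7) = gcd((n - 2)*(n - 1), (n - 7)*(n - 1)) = n - 1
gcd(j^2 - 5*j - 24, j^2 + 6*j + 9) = j + 3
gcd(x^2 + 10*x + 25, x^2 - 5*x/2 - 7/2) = 1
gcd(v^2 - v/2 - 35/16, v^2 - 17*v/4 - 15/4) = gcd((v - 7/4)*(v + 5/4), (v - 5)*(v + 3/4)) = 1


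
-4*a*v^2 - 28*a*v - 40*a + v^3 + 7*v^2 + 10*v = (-4*a + v)*(v + 2)*(v + 5)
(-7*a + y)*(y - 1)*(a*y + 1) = -7*a^2*y^2 + 7*a^2*y + a*y^3 - a*y^2 - 7*a*y + 7*a + y^2 - y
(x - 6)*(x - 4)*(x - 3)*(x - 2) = x^4 - 15*x^3 + 80*x^2 - 180*x + 144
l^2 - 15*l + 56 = (l - 8)*(l - 7)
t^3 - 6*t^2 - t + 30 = (t - 5)*(t - 3)*(t + 2)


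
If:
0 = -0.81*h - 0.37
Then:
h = -0.46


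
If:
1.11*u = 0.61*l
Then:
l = 1.81967213114754*u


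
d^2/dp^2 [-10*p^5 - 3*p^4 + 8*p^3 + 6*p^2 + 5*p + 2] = -200*p^3 - 36*p^2 + 48*p + 12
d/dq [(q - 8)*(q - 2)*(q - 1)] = 3*q^2 - 22*q + 26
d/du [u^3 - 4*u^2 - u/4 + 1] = 3*u^2 - 8*u - 1/4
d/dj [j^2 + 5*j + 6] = 2*j + 5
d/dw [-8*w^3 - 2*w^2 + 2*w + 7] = -24*w^2 - 4*w + 2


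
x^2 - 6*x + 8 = (x - 4)*(x - 2)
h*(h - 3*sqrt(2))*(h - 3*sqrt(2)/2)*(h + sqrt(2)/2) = h^4 - 4*sqrt(2)*h^3 + 9*h^2/2 + 9*sqrt(2)*h/2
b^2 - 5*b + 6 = (b - 3)*(b - 2)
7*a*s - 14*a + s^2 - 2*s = (7*a + s)*(s - 2)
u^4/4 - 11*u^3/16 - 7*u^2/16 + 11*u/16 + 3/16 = (u/4 + 1/4)*(u - 3)*(u - 1)*(u + 1/4)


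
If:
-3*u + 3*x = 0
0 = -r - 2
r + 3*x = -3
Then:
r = -2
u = -1/3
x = -1/3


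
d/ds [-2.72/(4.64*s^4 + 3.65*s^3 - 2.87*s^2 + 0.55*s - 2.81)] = (50.4832*s^3 + 29.784*s^2 - 15.6128*s + 1.496)/(4.64*s^4 + 3.65*s^3 - 2.87*s^2 + 0.55*s - 2.81)^2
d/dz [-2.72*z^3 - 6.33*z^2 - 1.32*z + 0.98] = -8.16*z^2 - 12.66*z - 1.32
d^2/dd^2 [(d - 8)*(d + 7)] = 2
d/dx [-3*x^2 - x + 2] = -6*x - 1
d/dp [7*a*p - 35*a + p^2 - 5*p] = 7*a + 2*p - 5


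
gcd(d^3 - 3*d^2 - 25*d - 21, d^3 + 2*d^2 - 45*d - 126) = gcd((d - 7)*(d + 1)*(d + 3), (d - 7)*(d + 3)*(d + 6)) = d^2 - 4*d - 21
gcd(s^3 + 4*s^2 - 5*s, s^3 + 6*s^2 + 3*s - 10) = s^2 + 4*s - 5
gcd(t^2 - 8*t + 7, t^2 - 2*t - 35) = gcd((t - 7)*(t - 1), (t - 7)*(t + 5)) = t - 7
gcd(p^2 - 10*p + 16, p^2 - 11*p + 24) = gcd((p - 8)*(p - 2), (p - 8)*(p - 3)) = p - 8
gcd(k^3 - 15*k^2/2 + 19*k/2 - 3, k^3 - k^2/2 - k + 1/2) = k^2 - 3*k/2 + 1/2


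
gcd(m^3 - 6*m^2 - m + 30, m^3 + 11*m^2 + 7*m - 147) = m - 3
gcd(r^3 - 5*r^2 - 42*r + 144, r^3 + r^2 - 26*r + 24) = r + 6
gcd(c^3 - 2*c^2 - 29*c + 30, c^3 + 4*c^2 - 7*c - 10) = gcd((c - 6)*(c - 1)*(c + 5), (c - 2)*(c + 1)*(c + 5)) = c + 5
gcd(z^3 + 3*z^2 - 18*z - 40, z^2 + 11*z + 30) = z + 5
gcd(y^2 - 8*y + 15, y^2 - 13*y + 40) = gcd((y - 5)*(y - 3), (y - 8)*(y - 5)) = y - 5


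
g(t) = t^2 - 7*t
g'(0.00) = -7.00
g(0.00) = 0.00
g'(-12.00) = -31.00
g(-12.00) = 228.00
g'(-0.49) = -7.98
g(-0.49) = 3.67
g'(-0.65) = -8.30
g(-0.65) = 4.97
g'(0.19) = -6.62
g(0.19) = -1.29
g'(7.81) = 8.62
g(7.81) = 6.33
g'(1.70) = -3.60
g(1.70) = -9.01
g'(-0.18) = -7.36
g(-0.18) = 1.29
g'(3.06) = -0.88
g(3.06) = -12.06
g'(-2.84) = -12.68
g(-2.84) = 27.95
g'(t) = 2*t - 7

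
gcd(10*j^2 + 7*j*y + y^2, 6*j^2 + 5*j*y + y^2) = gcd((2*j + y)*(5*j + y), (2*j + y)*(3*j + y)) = 2*j + y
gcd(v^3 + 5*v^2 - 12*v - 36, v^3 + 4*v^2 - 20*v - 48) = v^2 + 8*v + 12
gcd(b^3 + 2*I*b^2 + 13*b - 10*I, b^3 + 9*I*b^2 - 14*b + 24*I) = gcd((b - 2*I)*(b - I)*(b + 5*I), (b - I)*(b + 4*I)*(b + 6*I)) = b - I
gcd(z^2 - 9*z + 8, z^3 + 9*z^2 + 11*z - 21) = z - 1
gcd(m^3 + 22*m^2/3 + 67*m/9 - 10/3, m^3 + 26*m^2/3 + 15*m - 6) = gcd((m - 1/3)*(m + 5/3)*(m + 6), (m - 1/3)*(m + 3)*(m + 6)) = m^2 + 17*m/3 - 2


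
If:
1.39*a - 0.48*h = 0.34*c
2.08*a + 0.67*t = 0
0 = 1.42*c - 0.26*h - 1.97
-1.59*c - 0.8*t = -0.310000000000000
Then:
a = 0.95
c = 1.67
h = 1.55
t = -2.94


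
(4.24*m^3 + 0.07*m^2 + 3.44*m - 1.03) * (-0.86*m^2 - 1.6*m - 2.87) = -3.6464*m^5 - 6.8442*m^4 - 15.2392*m^3 - 4.8191*m^2 - 8.2248*m + 2.9561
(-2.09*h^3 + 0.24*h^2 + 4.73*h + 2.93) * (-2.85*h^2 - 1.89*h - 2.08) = 5.9565*h^5 + 3.2661*h^4 - 9.5869*h^3 - 17.7894*h^2 - 15.3761*h - 6.0944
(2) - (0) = 2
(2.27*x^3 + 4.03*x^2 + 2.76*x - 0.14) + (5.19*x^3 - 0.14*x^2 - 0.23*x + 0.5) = 7.46*x^3 + 3.89*x^2 + 2.53*x + 0.36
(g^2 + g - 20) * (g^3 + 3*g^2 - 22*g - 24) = g^5 + 4*g^4 - 39*g^3 - 106*g^2 + 416*g + 480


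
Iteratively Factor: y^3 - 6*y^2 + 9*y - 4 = (y - 4)*(y^2 - 2*y + 1) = (y - 4)*(y - 1)*(y - 1)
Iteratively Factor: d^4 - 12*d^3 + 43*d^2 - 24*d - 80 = (d - 5)*(d^3 - 7*d^2 + 8*d + 16) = (d - 5)*(d - 4)*(d^2 - 3*d - 4) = (d - 5)*(d - 4)*(d + 1)*(d - 4)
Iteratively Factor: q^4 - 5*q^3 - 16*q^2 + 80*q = (q)*(q^3 - 5*q^2 - 16*q + 80) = q*(q - 4)*(q^2 - q - 20) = q*(q - 4)*(q + 4)*(q - 5)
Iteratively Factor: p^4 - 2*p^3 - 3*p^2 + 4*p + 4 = (p + 1)*(p^3 - 3*p^2 + 4) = (p - 2)*(p + 1)*(p^2 - p - 2) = (p - 2)*(p + 1)^2*(p - 2)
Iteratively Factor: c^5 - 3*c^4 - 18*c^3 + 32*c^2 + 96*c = (c + 3)*(c^4 - 6*c^3 + 32*c) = c*(c + 3)*(c^3 - 6*c^2 + 32) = c*(c + 2)*(c + 3)*(c^2 - 8*c + 16) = c*(c - 4)*(c + 2)*(c + 3)*(c - 4)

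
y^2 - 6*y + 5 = (y - 5)*(y - 1)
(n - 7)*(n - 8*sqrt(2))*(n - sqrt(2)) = n^3 - 9*sqrt(2)*n^2 - 7*n^2 + 16*n + 63*sqrt(2)*n - 112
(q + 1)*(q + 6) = q^2 + 7*q + 6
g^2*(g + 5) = g^3 + 5*g^2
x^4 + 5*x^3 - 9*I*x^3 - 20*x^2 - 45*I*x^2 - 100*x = x*(x + 5)*(x - 5*I)*(x - 4*I)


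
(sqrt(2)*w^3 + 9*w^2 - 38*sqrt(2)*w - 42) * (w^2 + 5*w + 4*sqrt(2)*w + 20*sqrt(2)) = sqrt(2)*w^5 + 5*sqrt(2)*w^4 + 17*w^4 - 2*sqrt(2)*w^3 + 85*w^3 - 346*w^2 - 10*sqrt(2)*w^2 - 1730*w - 168*sqrt(2)*w - 840*sqrt(2)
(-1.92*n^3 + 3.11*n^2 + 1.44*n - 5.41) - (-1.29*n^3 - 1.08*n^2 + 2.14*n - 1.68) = -0.63*n^3 + 4.19*n^2 - 0.7*n - 3.73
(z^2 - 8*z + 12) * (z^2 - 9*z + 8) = z^4 - 17*z^3 + 92*z^2 - 172*z + 96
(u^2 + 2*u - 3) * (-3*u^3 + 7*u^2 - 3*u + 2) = -3*u^5 + u^4 + 20*u^3 - 25*u^2 + 13*u - 6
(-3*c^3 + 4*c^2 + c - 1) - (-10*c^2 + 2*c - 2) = -3*c^3 + 14*c^2 - c + 1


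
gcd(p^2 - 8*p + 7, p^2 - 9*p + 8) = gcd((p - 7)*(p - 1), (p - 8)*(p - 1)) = p - 1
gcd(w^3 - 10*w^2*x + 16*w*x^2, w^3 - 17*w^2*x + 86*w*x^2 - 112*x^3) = w^2 - 10*w*x + 16*x^2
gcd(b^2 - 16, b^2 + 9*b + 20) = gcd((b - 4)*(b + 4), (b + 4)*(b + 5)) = b + 4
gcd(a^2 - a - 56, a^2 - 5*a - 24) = a - 8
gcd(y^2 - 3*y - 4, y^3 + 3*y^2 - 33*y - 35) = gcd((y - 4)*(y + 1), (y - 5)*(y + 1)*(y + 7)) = y + 1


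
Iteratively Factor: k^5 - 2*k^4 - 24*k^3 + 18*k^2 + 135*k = (k - 5)*(k^4 + 3*k^3 - 9*k^2 - 27*k) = (k - 5)*(k + 3)*(k^3 - 9*k) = k*(k - 5)*(k + 3)*(k^2 - 9) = k*(k - 5)*(k + 3)^2*(k - 3)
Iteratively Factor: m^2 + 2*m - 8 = (m + 4)*(m - 2)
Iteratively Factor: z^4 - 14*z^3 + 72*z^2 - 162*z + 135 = (z - 3)*(z^3 - 11*z^2 + 39*z - 45) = (z - 5)*(z - 3)*(z^2 - 6*z + 9) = (z - 5)*(z - 3)^2*(z - 3)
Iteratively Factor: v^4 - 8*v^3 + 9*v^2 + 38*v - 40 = (v - 1)*(v^3 - 7*v^2 + 2*v + 40) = (v - 4)*(v - 1)*(v^2 - 3*v - 10) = (v - 4)*(v - 1)*(v + 2)*(v - 5)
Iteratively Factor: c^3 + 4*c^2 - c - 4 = (c + 4)*(c^2 - 1) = (c - 1)*(c + 4)*(c + 1)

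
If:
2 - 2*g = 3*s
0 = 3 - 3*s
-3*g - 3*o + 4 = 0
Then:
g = -1/2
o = 11/6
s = 1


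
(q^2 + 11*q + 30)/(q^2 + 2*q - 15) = (q + 6)/(q - 3)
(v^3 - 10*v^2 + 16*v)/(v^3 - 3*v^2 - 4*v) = (-v^2 + 10*v - 16)/(-v^2 + 3*v + 4)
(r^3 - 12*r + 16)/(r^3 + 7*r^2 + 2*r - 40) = (r - 2)/(r + 5)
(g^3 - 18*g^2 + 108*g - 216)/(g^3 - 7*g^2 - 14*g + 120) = (g^2 - 12*g + 36)/(g^2 - g - 20)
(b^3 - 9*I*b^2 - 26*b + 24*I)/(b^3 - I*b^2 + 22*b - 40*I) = (b - 3*I)/(b + 5*I)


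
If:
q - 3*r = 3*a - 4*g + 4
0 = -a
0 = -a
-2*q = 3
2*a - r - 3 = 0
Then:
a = 0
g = -7/8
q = -3/2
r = -3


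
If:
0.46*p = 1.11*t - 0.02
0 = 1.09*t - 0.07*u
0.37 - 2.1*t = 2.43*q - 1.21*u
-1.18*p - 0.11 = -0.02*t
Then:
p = -0.09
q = 0.01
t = -0.02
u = -0.32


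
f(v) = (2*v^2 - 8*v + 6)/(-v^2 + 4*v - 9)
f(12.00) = -1.89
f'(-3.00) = 0.13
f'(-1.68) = 0.26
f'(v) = (2*v - 4)*(2*v^2 - 8*v + 6)/(-v^2 + 4*v - 9)^2 + (4*v - 8)/(-v^2 + 4*v - 9)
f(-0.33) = -0.85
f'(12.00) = -0.02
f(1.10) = 0.07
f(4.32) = -0.84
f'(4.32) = -0.52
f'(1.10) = 0.64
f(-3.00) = -1.60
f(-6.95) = -1.86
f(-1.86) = -1.40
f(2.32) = 0.35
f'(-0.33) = 0.51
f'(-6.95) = 0.03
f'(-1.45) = 0.29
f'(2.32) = -0.29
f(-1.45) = -1.29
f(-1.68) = -1.35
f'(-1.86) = 0.23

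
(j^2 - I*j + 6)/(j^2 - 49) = (j^2 - I*j + 6)/(j^2 - 49)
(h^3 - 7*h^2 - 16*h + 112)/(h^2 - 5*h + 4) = (h^2 - 3*h - 28)/(h - 1)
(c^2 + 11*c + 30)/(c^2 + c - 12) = (c^2 + 11*c + 30)/(c^2 + c - 12)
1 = 1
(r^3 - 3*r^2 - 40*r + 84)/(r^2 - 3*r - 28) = (r^2 + 4*r - 12)/(r + 4)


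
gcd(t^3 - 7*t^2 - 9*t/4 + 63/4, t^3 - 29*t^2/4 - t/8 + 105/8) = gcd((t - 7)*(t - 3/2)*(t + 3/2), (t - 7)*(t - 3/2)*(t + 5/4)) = t^2 - 17*t/2 + 21/2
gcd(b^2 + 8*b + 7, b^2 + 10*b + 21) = b + 7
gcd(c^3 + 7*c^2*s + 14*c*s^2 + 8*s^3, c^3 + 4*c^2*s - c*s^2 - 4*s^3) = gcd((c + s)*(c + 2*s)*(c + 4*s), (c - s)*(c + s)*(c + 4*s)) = c^2 + 5*c*s + 4*s^2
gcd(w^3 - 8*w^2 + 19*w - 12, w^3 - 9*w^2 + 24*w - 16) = w^2 - 5*w + 4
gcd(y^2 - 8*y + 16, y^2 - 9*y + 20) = y - 4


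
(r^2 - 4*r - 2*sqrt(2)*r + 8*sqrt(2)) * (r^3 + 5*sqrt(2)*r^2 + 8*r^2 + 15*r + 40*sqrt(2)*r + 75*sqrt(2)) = r^5 + 4*r^4 + 3*sqrt(2)*r^4 - 37*r^3 + 12*sqrt(2)*r^3 - 140*r^2 - 51*sqrt(2)*r^2 - 180*sqrt(2)*r + 340*r + 1200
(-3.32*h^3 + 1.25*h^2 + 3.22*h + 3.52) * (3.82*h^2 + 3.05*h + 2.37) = -12.6824*h^5 - 5.351*h^4 + 8.2445*h^3 + 26.2299*h^2 + 18.3674*h + 8.3424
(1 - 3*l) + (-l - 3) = -4*l - 2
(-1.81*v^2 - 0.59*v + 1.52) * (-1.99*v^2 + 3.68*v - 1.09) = 3.6019*v^4 - 5.4867*v^3 - 3.2231*v^2 + 6.2367*v - 1.6568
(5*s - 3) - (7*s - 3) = -2*s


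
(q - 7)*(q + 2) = q^2 - 5*q - 14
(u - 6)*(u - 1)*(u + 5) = u^3 - 2*u^2 - 29*u + 30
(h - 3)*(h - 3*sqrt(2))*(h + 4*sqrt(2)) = h^3 - 3*h^2 + sqrt(2)*h^2 - 24*h - 3*sqrt(2)*h + 72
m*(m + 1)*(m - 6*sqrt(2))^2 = m^4 - 12*sqrt(2)*m^3 + m^3 - 12*sqrt(2)*m^2 + 72*m^2 + 72*m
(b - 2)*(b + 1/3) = b^2 - 5*b/3 - 2/3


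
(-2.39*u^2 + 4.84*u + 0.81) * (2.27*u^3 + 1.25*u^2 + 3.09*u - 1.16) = -5.4253*u^5 + 7.9993*u^4 + 0.5036*u^3 + 18.7405*u^2 - 3.1115*u - 0.9396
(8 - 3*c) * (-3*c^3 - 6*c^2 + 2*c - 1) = 9*c^4 - 6*c^3 - 54*c^2 + 19*c - 8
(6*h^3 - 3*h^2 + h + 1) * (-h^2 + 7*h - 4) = -6*h^5 + 45*h^4 - 46*h^3 + 18*h^2 + 3*h - 4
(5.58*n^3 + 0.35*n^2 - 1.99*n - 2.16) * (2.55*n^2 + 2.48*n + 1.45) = 14.229*n^5 + 14.7309*n^4 + 3.8845*n^3 - 9.9357*n^2 - 8.2423*n - 3.132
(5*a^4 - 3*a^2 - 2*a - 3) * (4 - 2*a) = -10*a^5 + 20*a^4 + 6*a^3 - 8*a^2 - 2*a - 12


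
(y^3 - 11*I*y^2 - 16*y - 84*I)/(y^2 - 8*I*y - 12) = (y^2 - 5*I*y + 14)/(y - 2*I)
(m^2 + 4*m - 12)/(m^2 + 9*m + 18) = (m - 2)/(m + 3)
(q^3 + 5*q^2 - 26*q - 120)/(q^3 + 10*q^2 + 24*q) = (q - 5)/q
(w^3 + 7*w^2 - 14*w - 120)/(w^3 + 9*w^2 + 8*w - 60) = (w - 4)/(w - 2)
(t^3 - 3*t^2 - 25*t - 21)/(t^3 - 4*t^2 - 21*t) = (t + 1)/t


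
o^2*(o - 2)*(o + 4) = o^4 + 2*o^3 - 8*o^2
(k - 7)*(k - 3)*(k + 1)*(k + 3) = k^4 - 6*k^3 - 16*k^2 + 54*k + 63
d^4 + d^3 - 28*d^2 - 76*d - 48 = (d - 6)*(d + 1)*(d + 2)*(d + 4)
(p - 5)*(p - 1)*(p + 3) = p^3 - 3*p^2 - 13*p + 15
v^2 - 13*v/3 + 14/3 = (v - 7/3)*(v - 2)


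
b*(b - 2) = b^2 - 2*b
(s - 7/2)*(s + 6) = s^2 + 5*s/2 - 21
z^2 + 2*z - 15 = (z - 3)*(z + 5)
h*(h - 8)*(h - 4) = h^3 - 12*h^2 + 32*h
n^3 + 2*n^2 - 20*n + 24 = (n - 2)^2*(n + 6)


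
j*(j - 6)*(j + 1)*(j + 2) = j^4 - 3*j^3 - 16*j^2 - 12*j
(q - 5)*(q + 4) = q^2 - q - 20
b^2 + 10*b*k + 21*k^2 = (b + 3*k)*(b + 7*k)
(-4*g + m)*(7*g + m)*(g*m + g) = -28*g^3*m - 28*g^3 + 3*g^2*m^2 + 3*g^2*m + g*m^3 + g*m^2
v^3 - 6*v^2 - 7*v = v*(v - 7)*(v + 1)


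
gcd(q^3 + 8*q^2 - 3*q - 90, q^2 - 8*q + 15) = q - 3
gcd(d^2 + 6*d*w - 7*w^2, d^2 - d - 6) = 1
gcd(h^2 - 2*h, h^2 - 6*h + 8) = h - 2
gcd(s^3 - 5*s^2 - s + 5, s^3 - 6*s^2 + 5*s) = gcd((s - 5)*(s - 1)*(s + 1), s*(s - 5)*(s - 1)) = s^2 - 6*s + 5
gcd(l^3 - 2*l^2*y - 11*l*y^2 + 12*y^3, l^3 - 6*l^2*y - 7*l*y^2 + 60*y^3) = -l^2 + l*y + 12*y^2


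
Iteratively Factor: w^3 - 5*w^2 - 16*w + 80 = (w + 4)*(w^2 - 9*w + 20) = (w - 5)*(w + 4)*(w - 4)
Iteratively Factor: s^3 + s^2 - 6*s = (s + 3)*(s^2 - 2*s) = (s - 2)*(s + 3)*(s)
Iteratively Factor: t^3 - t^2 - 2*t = (t)*(t^2 - t - 2) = t*(t + 1)*(t - 2)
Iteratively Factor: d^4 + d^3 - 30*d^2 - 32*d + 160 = (d - 2)*(d^3 + 3*d^2 - 24*d - 80) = (d - 5)*(d - 2)*(d^2 + 8*d + 16) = (d - 5)*(d - 2)*(d + 4)*(d + 4)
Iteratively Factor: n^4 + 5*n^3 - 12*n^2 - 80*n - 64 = (n + 4)*(n^3 + n^2 - 16*n - 16) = (n - 4)*(n + 4)*(n^2 + 5*n + 4) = (n - 4)*(n + 1)*(n + 4)*(n + 4)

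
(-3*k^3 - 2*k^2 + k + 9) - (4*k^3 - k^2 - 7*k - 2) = -7*k^3 - k^2 + 8*k + 11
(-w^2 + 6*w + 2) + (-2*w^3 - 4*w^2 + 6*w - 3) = -2*w^3 - 5*w^2 + 12*w - 1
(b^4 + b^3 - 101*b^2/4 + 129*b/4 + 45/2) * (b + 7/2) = b^5 + 9*b^4/2 - 87*b^3/4 - 449*b^2/8 + 1083*b/8 + 315/4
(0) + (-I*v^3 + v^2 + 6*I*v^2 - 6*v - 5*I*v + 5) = -I*v^3 + v^2 + 6*I*v^2 - 6*v - 5*I*v + 5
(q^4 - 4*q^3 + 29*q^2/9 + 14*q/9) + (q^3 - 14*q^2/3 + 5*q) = q^4 - 3*q^3 - 13*q^2/9 + 59*q/9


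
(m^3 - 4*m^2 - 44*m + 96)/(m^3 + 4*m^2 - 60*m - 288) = (m - 2)/(m + 6)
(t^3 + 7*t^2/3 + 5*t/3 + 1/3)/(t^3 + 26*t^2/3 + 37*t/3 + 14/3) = (3*t^2 + 4*t + 1)/(3*t^2 + 23*t + 14)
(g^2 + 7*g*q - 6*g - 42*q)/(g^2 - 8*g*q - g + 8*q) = (g^2 + 7*g*q - 6*g - 42*q)/(g^2 - 8*g*q - g + 8*q)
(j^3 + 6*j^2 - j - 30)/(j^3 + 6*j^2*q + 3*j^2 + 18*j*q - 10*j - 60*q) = (j + 3)/(j + 6*q)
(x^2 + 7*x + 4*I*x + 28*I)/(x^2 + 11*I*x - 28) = (x + 7)/(x + 7*I)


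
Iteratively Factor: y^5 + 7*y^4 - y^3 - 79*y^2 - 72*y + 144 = (y - 3)*(y^4 + 10*y^3 + 29*y^2 + 8*y - 48) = (y - 3)*(y - 1)*(y^3 + 11*y^2 + 40*y + 48) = (y - 3)*(y - 1)*(y + 4)*(y^2 + 7*y + 12) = (y - 3)*(y - 1)*(y + 3)*(y + 4)*(y + 4)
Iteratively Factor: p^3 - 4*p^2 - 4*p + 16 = (p + 2)*(p^2 - 6*p + 8) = (p - 4)*(p + 2)*(p - 2)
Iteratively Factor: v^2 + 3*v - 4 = (v - 1)*(v + 4)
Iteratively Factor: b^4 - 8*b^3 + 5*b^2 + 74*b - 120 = (b - 2)*(b^3 - 6*b^2 - 7*b + 60) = (b - 5)*(b - 2)*(b^2 - b - 12) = (b - 5)*(b - 4)*(b - 2)*(b + 3)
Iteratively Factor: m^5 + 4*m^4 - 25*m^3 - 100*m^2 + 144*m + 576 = (m + 4)*(m^4 - 25*m^2 + 144) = (m + 3)*(m + 4)*(m^3 - 3*m^2 - 16*m + 48) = (m - 3)*(m + 3)*(m + 4)*(m^2 - 16) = (m - 3)*(m + 3)*(m + 4)^2*(m - 4)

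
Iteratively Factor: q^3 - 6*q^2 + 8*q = (q - 4)*(q^2 - 2*q) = q*(q - 4)*(q - 2)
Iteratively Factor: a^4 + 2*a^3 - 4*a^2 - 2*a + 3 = (a - 1)*(a^3 + 3*a^2 - a - 3) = (a - 1)*(a + 3)*(a^2 - 1) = (a - 1)^2*(a + 3)*(a + 1)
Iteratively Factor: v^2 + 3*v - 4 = (v - 1)*(v + 4)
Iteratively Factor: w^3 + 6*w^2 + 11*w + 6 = (w + 1)*(w^2 + 5*w + 6) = (w + 1)*(w + 3)*(w + 2)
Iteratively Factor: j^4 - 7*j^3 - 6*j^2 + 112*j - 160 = (j + 4)*(j^3 - 11*j^2 + 38*j - 40) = (j - 4)*(j + 4)*(j^2 - 7*j + 10) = (j - 4)*(j - 2)*(j + 4)*(j - 5)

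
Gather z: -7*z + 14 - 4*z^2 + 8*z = -4*z^2 + z + 14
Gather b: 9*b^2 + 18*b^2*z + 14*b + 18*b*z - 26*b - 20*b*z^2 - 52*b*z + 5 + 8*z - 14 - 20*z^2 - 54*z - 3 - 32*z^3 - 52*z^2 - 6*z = b^2*(18*z + 9) + b*(-20*z^2 - 34*z - 12) - 32*z^3 - 72*z^2 - 52*z - 12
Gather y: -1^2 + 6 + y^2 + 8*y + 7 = y^2 + 8*y + 12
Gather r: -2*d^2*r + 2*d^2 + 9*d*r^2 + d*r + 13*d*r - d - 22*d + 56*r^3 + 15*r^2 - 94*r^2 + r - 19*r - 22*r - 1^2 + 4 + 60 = 2*d^2 - 23*d + 56*r^3 + r^2*(9*d - 79) + r*(-2*d^2 + 14*d - 40) + 63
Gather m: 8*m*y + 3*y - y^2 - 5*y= 8*m*y - y^2 - 2*y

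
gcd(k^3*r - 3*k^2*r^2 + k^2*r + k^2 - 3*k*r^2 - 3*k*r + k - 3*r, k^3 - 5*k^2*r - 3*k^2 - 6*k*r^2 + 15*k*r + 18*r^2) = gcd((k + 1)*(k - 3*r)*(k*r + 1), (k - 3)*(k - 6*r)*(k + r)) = 1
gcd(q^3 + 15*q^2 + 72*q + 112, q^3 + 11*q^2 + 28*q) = q^2 + 11*q + 28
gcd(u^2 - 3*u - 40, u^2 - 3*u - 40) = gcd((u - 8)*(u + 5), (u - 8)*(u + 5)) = u^2 - 3*u - 40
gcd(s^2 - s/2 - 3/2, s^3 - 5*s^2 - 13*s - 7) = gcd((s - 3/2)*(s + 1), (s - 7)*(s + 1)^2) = s + 1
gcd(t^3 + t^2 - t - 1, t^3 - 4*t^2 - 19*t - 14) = t + 1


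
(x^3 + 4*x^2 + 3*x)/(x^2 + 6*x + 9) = x*(x + 1)/(x + 3)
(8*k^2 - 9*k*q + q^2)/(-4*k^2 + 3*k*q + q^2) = (-8*k + q)/(4*k + q)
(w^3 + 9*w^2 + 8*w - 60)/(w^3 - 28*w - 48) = (-w^3 - 9*w^2 - 8*w + 60)/(-w^3 + 28*w + 48)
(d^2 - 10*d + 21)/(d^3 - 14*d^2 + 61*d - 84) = 1/(d - 4)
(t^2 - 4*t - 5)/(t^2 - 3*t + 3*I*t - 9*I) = (t^2 - 4*t - 5)/(t^2 + 3*t*(-1 + I) - 9*I)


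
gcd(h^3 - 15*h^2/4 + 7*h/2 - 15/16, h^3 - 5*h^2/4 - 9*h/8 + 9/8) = h - 3/4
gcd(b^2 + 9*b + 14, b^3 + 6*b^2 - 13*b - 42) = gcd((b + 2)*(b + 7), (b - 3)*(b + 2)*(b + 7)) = b^2 + 9*b + 14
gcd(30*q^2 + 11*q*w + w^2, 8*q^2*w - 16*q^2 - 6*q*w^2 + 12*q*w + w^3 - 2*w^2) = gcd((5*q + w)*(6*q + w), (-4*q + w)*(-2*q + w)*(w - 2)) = 1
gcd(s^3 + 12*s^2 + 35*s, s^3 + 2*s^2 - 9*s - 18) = 1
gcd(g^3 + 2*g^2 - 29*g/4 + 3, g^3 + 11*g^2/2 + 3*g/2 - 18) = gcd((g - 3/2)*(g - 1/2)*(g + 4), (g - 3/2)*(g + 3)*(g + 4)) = g^2 + 5*g/2 - 6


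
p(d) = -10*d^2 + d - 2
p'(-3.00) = 61.00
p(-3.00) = -95.00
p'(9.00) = -179.00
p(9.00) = -803.00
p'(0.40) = -7.00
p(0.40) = -3.20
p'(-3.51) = 71.20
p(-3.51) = -128.71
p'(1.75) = -34.00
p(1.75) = -30.88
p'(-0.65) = 14.00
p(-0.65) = -6.88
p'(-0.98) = 20.60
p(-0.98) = -12.58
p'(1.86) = -36.20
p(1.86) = -34.74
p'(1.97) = -38.40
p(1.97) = -38.84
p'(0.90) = -17.00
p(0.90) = -9.20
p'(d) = 1 - 20*d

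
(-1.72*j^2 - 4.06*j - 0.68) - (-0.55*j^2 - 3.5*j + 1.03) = -1.17*j^2 - 0.56*j - 1.71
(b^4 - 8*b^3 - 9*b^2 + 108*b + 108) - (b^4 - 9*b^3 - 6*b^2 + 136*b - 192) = b^3 - 3*b^2 - 28*b + 300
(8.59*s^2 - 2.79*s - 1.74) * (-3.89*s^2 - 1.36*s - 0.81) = -33.4151*s^4 - 0.8293*s^3 + 3.6051*s^2 + 4.6263*s + 1.4094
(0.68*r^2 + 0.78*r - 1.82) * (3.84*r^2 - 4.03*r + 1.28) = 2.6112*r^4 + 0.2548*r^3 - 9.2618*r^2 + 8.333*r - 2.3296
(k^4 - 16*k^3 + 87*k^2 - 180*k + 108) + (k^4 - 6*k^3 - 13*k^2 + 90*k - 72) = 2*k^4 - 22*k^3 + 74*k^2 - 90*k + 36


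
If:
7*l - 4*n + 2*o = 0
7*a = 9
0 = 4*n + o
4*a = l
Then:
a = 9/7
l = 36/7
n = 3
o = -12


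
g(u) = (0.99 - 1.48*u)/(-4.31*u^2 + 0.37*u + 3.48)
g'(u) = (0.99 - 1.48*u)*(8.62*u - 0.37)/(-4.31*u^2 + 0.37*u + 3.48)^2 - 1.48/(-4.31*u^2 + 0.37*u + 3.48) = (-6.3788*u^2 + 8.5338*u - 5.5167)/(18.5761*u^4 - 3.1894*u^3 - 29.8607*u^2 + 2.5752*u + 12.1104)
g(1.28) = 0.29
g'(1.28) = -0.52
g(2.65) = 0.11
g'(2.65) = -0.04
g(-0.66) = 1.45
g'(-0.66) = -7.55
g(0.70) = -0.03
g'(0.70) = -1.01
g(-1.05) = -1.53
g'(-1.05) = -7.80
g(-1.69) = -0.37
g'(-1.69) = -0.43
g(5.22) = 0.06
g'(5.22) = -0.01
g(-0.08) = 0.32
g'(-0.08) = -0.53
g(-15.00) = -0.02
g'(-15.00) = -0.00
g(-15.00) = -0.02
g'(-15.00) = -0.00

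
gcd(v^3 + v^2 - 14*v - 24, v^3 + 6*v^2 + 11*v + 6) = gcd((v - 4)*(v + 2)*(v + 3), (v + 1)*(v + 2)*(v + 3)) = v^2 + 5*v + 6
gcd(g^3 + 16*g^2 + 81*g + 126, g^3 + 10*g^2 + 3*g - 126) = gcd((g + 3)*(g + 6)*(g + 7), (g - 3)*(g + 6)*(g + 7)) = g^2 + 13*g + 42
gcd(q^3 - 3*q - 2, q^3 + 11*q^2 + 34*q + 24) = q + 1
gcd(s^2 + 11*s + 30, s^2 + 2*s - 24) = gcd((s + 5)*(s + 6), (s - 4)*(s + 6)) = s + 6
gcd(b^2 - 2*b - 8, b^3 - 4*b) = b + 2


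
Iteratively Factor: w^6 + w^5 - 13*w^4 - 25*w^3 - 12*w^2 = (w)*(w^5 + w^4 - 13*w^3 - 25*w^2 - 12*w) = w*(w - 4)*(w^4 + 5*w^3 + 7*w^2 + 3*w) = w*(w - 4)*(w + 3)*(w^3 + 2*w^2 + w) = w^2*(w - 4)*(w + 3)*(w^2 + 2*w + 1) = w^2*(w - 4)*(w + 1)*(w + 3)*(w + 1)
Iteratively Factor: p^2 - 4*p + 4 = (p - 2)*(p - 2)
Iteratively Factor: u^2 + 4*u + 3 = (u + 3)*(u + 1)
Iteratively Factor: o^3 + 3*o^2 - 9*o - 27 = (o + 3)*(o^2 - 9) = (o + 3)^2*(o - 3)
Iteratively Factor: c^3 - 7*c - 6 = (c + 2)*(c^2 - 2*c - 3) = (c - 3)*(c + 2)*(c + 1)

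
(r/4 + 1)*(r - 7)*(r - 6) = r^3/4 - 9*r^2/4 - 5*r/2 + 42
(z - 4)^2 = z^2 - 8*z + 16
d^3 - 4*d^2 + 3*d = d*(d - 3)*(d - 1)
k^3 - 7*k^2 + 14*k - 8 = (k - 4)*(k - 2)*(k - 1)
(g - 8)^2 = g^2 - 16*g + 64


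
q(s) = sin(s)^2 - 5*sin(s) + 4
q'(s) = 2*sin(s)*cos(s) - 5*cos(s)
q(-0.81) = 8.15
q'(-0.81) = -4.45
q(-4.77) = 0.00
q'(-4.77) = -0.17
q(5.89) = 6.06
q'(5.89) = -5.33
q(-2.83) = 5.63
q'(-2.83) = 5.34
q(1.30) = 0.11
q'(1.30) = -0.82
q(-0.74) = 7.83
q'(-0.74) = -4.69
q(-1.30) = 9.75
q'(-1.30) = -1.85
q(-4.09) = 0.60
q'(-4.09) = 1.97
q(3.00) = 3.31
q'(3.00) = 4.67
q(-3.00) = 4.73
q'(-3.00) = 5.23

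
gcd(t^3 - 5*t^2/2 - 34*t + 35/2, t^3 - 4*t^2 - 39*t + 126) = t - 7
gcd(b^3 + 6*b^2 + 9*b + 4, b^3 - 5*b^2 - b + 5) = b + 1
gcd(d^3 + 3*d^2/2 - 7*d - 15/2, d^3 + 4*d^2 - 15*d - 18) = d + 1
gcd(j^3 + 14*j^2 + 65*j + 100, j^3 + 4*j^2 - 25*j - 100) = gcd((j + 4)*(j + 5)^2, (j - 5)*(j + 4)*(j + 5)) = j^2 + 9*j + 20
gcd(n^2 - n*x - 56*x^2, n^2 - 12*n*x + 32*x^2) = -n + 8*x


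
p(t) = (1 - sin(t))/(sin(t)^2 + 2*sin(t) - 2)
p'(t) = (1 - sin(t))*(-2*sin(t)*cos(t) - 2*cos(t))/(sin(t)^2 + 2*sin(t) - 2)^2 - cos(t)/(sin(t)^2 + 2*sin(t) - 2) = (sin(t) - 2)*sin(t)*cos(t)/(sin(t)^2 + 2*sin(t) - 2)^2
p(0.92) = 0.91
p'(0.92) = -11.55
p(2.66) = -0.62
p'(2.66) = 0.85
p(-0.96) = -0.61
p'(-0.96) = 0.15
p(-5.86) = -0.58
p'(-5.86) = -0.58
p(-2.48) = -0.57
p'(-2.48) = -0.16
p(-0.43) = -0.53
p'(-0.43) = 0.13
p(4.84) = -0.66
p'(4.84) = 0.04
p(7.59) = 0.04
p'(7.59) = -0.35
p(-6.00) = -0.53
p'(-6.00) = -0.25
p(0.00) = -0.50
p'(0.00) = 0.00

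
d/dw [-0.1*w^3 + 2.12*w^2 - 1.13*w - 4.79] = -0.3*w^2 + 4.24*w - 1.13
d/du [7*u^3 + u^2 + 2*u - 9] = 21*u^2 + 2*u + 2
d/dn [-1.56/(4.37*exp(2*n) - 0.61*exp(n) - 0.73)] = (13.6344*exp(n) - 0.9516)*exp(n)/(-4.37*exp(2*n) + 0.61*exp(n) + 0.73)^2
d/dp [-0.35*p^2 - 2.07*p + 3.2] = -0.7*p - 2.07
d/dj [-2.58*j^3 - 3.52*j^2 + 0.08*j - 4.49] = -7.74*j^2 - 7.04*j + 0.08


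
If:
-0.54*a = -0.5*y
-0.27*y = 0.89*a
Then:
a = 0.00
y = 0.00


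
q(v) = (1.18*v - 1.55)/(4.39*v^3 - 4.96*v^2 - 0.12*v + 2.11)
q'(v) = (1.18*v - 1.55)*(-13.17*v^2 + 9.92*v + 0.12)/(4.39*v^3 - 4.96*v^2 - 0.12*v + 2.11)^2 + 1.18/(4.39*v^3 - 4.96*v^2 - 0.12*v + 2.11) = (-10.3604*v^3 + 26.2663*v^2 - 15.376*v + 2.3038)/(19.2721*v^6 - 43.5488*v^5 + 23.548*v^4 + 19.7162*v^3 - 20.9168*v^2 - 0.5064*v + 4.4521)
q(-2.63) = 0.04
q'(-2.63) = 0.03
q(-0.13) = -0.84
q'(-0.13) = 1.15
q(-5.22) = 0.01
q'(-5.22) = 0.00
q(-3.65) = 0.02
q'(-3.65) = 0.01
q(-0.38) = -1.67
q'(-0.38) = 8.71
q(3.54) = 0.02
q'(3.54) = -0.01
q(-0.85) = 0.63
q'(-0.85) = 2.46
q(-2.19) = 0.06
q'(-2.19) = 0.06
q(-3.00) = 0.03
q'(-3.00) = 0.02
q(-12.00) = 0.00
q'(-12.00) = 0.00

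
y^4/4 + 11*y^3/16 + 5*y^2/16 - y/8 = y*(y/4 + 1/4)*(y - 1/4)*(y + 2)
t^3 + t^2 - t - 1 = (t - 1)*(t + 1)^2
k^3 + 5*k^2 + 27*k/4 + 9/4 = (k + 1/2)*(k + 3/2)*(k + 3)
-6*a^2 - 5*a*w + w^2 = (-6*a + w)*(a + w)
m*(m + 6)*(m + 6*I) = m^3 + 6*m^2 + 6*I*m^2 + 36*I*m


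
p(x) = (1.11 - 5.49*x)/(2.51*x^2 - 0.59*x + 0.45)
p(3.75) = -0.58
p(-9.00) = 0.24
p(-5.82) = 0.37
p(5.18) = -0.42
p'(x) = (0.59 - 5.02*x)*(1.11 - 5.49*x)/(2.51*x^2 - 0.59*x + 0.45)^2 - 5.49/(2.51*x^2 - 0.59*x + 0.45)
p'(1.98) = 0.49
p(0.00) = 2.47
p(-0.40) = 3.04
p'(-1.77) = 0.58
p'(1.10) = 1.08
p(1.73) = -1.21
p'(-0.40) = 2.21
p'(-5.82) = 0.06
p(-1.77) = 1.16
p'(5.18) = 0.08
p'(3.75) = 0.15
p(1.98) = -1.07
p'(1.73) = 0.62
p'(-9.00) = 0.03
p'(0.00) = -8.97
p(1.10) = -1.74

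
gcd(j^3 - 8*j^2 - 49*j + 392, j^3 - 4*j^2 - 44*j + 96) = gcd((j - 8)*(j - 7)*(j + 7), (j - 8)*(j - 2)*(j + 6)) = j - 8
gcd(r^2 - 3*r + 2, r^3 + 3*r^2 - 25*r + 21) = r - 1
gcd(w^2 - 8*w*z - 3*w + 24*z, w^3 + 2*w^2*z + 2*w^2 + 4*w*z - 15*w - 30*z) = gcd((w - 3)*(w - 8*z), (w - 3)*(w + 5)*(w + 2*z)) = w - 3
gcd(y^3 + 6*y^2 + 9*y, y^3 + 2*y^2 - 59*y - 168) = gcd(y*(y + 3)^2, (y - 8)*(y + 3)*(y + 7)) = y + 3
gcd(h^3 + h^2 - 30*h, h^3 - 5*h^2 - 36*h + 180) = h^2 + h - 30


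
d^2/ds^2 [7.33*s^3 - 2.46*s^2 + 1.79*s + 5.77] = 43.98*s - 4.92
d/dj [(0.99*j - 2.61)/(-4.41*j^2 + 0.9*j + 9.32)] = (4.3659*j^2 - 23.0202*j + 11.5758)/(19.4481*j^4 - 7.938*j^3 - 81.3924*j^2 + 16.776*j + 86.8624)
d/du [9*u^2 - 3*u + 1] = 18*u - 3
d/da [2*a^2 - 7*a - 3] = 4*a - 7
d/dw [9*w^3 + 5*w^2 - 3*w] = 27*w^2 + 10*w - 3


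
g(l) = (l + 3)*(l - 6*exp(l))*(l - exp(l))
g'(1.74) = 1473.23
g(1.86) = 813.61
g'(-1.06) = 3.38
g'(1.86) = 1967.02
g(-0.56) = 11.01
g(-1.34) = 7.74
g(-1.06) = 8.56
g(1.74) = 608.58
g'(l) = (1 - 6*exp(l))*(l + 3)*(l - exp(l)) + (1 - exp(l))*(l + 3)*(l - 6*exp(l)) + (l - 6*exp(l))*(l - exp(l))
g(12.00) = 2383815922808.72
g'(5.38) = 4929559.36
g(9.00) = 4721392818.44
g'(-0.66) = 5.96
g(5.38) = 2299873.35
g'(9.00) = 9841678582.81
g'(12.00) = 4926740884962.12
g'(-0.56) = 7.04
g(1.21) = 170.65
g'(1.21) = 400.46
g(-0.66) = 10.36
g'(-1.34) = 2.61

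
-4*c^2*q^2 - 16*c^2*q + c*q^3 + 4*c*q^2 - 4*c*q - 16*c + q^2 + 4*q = (-4*c + q)*(q + 4)*(c*q + 1)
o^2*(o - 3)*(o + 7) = o^4 + 4*o^3 - 21*o^2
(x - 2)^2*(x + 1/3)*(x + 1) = x^4 - 8*x^3/3 - x^2 + 4*x + 4/3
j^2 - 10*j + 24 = (j - 6)*(j - 4)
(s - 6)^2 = s^2 - 12*s + 36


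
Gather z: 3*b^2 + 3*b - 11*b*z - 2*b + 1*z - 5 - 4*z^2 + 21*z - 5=3*b^2 + b - 4*z^2 + z*(22 - 11*b) - 10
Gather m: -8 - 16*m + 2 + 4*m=-12*m - 6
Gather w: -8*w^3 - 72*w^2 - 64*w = -8*w^3 - 72*w^2 - 64*w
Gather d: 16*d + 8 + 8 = 16*d + 16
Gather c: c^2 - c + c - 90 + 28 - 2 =c^2 - 64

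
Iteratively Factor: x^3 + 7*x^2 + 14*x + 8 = (x + 2)*(x^2 + 5*x + 4) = (x + 1)*(x + 2)*(x + 4)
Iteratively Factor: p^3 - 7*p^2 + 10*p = (p - 2)*(p^2 - 5*p) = p*(p - 2)*(p - 5)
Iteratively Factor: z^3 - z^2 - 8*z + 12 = (z + 3)*(z^2 - 4*z + 4) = (z - 2)*(z + 3)*(z - 2)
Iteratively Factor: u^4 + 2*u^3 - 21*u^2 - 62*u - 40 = (u + 2)*(u^3 - 21*u - 20) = (u + 2)*(u + 4)*(u^2 - 4*u - 5) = (u + 1)*(u + 2)*(u + 4)*(u - 5)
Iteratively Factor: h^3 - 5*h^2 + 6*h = (h)*(h^2 - 5*h + 6) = h*(h - 2)*(h - 3)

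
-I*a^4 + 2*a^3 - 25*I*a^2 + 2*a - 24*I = (a - 4*I)*(a - I)*(a + 6*I)*(-I*a + 1)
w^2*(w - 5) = w^3 - 5*w^2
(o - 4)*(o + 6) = o^2 + 2*o - 24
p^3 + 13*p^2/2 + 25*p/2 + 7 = (p + 1)*(p + 2)*(p + 7/2)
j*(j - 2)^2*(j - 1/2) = j^4 - 9*j^3/2 + 6*j^2 - 2*j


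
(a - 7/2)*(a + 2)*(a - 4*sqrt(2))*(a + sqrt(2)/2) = a^4 - 7*sqrt(2)*a^3/2 - 3*a^3/2 - 11*a^2 + 21*sqrt(2)*a^2/4 + 6*a + 49*sqrt(2)*a/2 + 28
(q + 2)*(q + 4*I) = q^2 + 2*q + 4*I*q + 8*I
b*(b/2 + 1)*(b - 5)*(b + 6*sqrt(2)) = b^4/2 - 3*b^3/2 + 3*sqrt(2)*b^3 - 9*sqrt(2)*b^2 - 5*b^2 - 30*sqrt(2)*b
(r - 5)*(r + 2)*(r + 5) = r^3 + 2*r^2 - 25*r - 50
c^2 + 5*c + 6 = (c + 2)*(c + 3)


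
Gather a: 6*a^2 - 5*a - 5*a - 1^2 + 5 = 6*a^2 - 10*a + 4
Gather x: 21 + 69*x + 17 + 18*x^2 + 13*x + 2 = 18*x^2 + 82*x + 40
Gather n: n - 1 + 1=n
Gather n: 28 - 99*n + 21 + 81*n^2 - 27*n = 81*n^2 - 126*n + 49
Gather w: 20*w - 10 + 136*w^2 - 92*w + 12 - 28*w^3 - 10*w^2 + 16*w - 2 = -28*w^3 + 126*w^2 - 56*w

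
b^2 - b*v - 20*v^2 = (b - 5*v)*(b + 4*v)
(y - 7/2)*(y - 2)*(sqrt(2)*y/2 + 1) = sqrt(2)*y^3/2 - 11*sqrt(2)*y^2/4 + y^2 - 11*y/2 + 7*sqrt(2)*y/2 + 7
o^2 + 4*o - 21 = (o - 3)*(o + 7)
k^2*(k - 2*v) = k^3 - 2*k^2*v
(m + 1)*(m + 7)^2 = m^3 + 15*m^2 + 63*m + 49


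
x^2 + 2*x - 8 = (x - 2)*(x + 4)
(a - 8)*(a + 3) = a^2 - 5*a - 24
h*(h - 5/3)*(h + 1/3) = h^3 - 4*h^2/3 - 5*h/9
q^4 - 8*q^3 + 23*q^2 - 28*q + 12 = (q - 3)*(q - 2)^2*(q - 1)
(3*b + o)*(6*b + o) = 18*b^2 + 9*b*o + o^2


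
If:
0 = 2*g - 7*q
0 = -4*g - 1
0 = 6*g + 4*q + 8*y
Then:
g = -1/4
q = -1/14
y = 25/112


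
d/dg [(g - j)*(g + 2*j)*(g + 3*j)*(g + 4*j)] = 4*g^3 + 24*g^2*j + 34*g*j^2 - 2*j^3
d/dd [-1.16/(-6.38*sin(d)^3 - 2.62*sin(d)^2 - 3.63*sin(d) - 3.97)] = (-6.0784*sin(d) + 11.1012*cos(2*d) - 15.312)*cos(d)/(6.38*sin(d)^3 + 2.62*sin(d)^2 + 3.63*sin(d) + 3.97)^2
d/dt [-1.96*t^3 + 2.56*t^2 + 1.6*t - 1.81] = -5.88*t^2 + 5.12*t + 1.6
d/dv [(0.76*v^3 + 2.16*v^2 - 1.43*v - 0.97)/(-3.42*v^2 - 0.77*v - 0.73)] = (-2.5992*v^4 - 1.1704*v^3 - 8.2182*v^2 - 9.7884*v + 0.297)/(11.6964*v^4 + 5.2668*v^3 + 5.5861*v^2 + 1.1242*v + 0.5329)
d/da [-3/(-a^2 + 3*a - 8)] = 3*(3 - 2*a)/(a^2 - 3*a + 8)^2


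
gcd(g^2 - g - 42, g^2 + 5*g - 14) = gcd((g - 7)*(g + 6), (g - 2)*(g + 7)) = 1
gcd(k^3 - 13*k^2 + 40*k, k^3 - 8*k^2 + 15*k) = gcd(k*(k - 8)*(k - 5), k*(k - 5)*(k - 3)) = k^2 - 5*k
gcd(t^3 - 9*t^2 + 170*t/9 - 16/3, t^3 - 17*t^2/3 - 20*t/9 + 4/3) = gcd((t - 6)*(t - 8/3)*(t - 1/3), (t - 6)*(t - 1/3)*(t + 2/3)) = t^2 - 19*t/3 + 2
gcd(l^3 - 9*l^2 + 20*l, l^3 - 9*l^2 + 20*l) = l^3 - 9*l^2 + 20*l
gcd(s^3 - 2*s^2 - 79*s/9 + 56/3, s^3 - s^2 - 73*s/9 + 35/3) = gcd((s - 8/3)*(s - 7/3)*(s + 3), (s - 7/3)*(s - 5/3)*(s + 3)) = s^2 + 2*s/3 - 7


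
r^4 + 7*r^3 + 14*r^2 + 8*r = r*(r + 1)*(r + 2)*(r + 4)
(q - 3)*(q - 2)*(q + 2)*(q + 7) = q^4 + 4*q^3 - 25*q^2 - 16*q + 84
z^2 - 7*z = z*(z - 7)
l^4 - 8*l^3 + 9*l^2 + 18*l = l*(l - 6)*(l - 3)*(l + 1)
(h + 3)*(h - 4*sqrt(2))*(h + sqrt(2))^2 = h^4 - 2*sqrt(2)*h^3 + 3*h^3 - 14*h^2 - 6*sqrt(2)*h^2 - 42*h - 8*sqrt(2)*h - 24*sqrt(2)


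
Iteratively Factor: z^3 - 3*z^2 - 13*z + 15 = (z - 1)*(z^2 - 2*z - 15) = (z - 5)*(z - 1)*(z + 3)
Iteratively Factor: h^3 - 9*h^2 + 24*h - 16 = (h - 4)*(h^2 - 5*h + 4) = (h - 4)*(h - 1)*(h - 4)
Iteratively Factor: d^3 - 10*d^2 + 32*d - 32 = (d - 4)*(d^2 - 6*d + 8) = (d - 4)^2*(d - 2)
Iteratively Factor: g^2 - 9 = (g - 3)*(g + 3)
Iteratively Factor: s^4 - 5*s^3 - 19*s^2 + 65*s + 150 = (s - 5)*(s^3 - 19*s - 30) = (s - 5)^2*(s^2 + 5*s + 6) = (s - 5)^2*(s + 3)*(s + 2)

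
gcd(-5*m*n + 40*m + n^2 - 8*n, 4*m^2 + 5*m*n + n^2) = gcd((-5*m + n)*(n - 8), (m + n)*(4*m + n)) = 1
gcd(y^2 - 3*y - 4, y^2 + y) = y + 1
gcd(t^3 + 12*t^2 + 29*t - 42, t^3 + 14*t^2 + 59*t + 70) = t + 7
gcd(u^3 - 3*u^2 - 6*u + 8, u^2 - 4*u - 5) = 1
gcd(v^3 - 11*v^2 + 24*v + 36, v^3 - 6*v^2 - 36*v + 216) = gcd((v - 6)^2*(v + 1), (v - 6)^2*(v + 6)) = v^2 - 12*v + 36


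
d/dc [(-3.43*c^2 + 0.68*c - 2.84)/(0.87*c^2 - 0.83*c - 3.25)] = (2.2553*c^2 + 27.2366*c - 4.5672)/(0.7569*c^4 - 1.4442*c^3 - 4.9661*c^2 + 5.395*c + 10.5625)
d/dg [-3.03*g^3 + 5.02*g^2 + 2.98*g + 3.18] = -9.09*g^2 + 10.04*g + 2.98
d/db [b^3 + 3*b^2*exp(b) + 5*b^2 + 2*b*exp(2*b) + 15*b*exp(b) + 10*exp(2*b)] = 3*b^2*exp(b) + 3*b^2 + 4*b*exp(2*b) + 21*b*exp(b) + 10*b + 22*exp(2*b) + 15*exp(b)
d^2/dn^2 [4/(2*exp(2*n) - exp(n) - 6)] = 4*((1 - 8*exp(n))*(-2*exp(2*n) + exp(n) + 6) - 2*(4*exp(n) - 1)^2*exp(n))*exp(n)/(-2*exp(2*n) + exp(n) + 6)^3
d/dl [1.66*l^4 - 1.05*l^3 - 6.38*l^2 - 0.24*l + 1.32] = 6.64*l^3 - 3.15*l^2 - 12.76*l - 0.24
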